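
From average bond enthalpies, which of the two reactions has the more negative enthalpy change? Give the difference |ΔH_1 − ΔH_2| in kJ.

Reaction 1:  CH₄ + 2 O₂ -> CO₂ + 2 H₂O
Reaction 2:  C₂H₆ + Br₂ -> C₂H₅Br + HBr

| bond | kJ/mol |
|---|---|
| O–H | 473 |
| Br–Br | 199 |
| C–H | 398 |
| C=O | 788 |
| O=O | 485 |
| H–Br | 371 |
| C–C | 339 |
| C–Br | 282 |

Reaction 1:
  Bonds broken (reactants):
    C–H: 4 × 398 = 1592
    O=O: 2 × 485 = 970
    Σ(broken) = 2562 kJ
  Bonds formed (products):
    C=O: 2 × 788 = 1576
    O–H: 4 × 473 = 1892
    Σ(formed) = 3468 kJ
  ΔH_1 = 2562 − 3468 = −906 kJ
Reaction 2:
  Bonds broken (reactants):
    Br–Br: 1 × 199 = 199
    C–C: 1 × 339 = 339
    C–H: 6 × 398 = 2388
    Σ(broken) = 2926 kJ
  Bonds formed (products):
    C–Br: 1 × 282 = 282
    C–C: 1 × 339 = 339
    C–H: 5 × 398 = 1990
    H–Br: 1 × 371 = 371
    Σ(formed) = 2982 kJ
  ΔH_2 = 2926 − 2982 = −56 kJ
ΔH_1 − ΔH_2 = −850 kJ, so reaction 1 has the more negative ΔH; |ΔH_1 − ΔH_2| = 850 kJ.

Reaction 1, by 850 kJ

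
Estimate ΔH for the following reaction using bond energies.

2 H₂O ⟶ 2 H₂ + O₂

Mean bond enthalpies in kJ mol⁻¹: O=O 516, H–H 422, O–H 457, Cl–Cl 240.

ΔH ≈ +468 kJ

Bonds broken (reactants):
  O–H: 4 × 457 = 1828
  Σ(broken) = 1828 kJ
Bonds formed (products):
  H–H: 2 × 422 = 844
  O=O: 1 × 516 = 516
  Σ(formed) = 1360 kJ
ΔH = Σ(broken) − Σ(formed) = 1828 − 1360 = +468 kJ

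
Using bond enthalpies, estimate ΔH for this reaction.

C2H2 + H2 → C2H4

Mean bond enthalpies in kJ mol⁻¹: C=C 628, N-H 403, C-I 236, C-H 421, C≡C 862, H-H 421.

ΔH ≈ −187 kJ

Bonds broken (reactants):
  C≡C: 1 × 862 = 862
  C-H: 2 × 421 = 842
  H-H: 1 × 421 = 421
  Σ(broken) = 2125 kJ
Bonds formed (products):
  C-H: 4 × 421 = 1684
  C=C: 1 × 628 = 628
  Σ(formed) = 2312 kJ
ΔH = Σ(broken) − Σ(formed) = 2125 − 2312 = −187 kJ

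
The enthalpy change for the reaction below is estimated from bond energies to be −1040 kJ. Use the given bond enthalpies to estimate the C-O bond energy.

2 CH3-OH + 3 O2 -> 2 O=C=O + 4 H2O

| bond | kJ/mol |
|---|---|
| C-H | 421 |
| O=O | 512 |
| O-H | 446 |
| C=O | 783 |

Let D be the C-O bond energy.
Σ(broken) = 6×421 + 2×D + 2×446 + 3×512 = 4954 + 2D
Σ(formed) = 4×783 + 8×446 = 6700
ΔH = Σ(broken) − Σ(formed) = (4954 + 2D) − (6700) = −1746 + 2D
Setting this equal to −1040 kJ gives 2D = 706, so D = 353 kJ/mol.

D(C-O) ≈ 353 kJ/mol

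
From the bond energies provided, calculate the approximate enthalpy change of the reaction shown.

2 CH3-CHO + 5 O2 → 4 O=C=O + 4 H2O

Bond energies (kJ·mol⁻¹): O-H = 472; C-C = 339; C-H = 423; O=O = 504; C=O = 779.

ΔH ≈ −1868 kJ

Bonds broken (reactants):
  C-C: 2 × 339 = 678
  C-H: 8 × 423 = 3384
  C=O: 2 × 779 = 1558
  O=O: 5 × 504 = 2520
  Σ(broken) = 8140 kJ
Bonds formed (products):
  C=O: 8 × 779 = 6232
  O-H: 8 × 472 = 3776
  Σ(formed) = 10008 kJ
ΔH = Σ(broken) − Σ(formed) = 8140 − 10008 = −1868 kJ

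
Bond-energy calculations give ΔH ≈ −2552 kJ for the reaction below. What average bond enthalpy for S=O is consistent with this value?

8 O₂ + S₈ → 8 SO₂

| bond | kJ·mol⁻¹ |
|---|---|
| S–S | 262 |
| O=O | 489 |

D(S=O) ≈ 535 kJ/mol

Let D be the S=O bond energy.
Σ(broken) = 8×489 + 8×262 = 6008
Σ(formed) = 16×D = 16D
ΔH = Σ(broken) − Σ(formed) = (6008) − (16D) = +6008 − 16D
Setting this equal to −2552 kJ gives 16D = 8560, so D = 535 kJ/mol.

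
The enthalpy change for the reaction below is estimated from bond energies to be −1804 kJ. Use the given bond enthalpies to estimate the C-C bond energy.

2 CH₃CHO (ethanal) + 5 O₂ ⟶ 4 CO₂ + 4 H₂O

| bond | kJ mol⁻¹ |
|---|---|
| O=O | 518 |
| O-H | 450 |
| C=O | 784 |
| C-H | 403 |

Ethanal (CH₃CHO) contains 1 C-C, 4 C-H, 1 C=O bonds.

Let D be the C-C bond energy.
Σ(broken) = 2×D + 8×403 + 2×784 + 5×518 = 7382 + 2D
Σ(formed) = 8×784 + 8×450 = 9872
ΔH = Σ(broken) − Σ(formed) = (7382 + 2D) − (9872) = −2490 + 2D
Setting this equal to −1804 kJ gives 2D = 686, so D = 343 kJ/mol.

D(C-C) ≈ 343 kJ/mol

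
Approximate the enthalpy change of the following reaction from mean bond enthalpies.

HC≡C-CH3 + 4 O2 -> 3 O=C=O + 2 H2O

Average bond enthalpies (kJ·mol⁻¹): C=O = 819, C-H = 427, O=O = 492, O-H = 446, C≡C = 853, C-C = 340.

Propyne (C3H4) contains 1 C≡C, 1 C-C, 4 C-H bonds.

Bonds broken (reactants):
  C≡C: 1 × 853 = 853
  C-C: 1 × 340 = 340
  C-H: 4 × 427 = 1708
  O=O: 4 × 492 = 1968
  Σ(broken) = 4869 kJ
Bonds formed (products):
  C=O: 6 × 819 = 4914
  O-H: 4 × 446 = 1784
  Σ(formed) = 6698 kJ
ΔH = Σ(broken) − Σ(formed) = 4869 − 6698 = −1829 kJ

ΔH ≈ −1829 kJ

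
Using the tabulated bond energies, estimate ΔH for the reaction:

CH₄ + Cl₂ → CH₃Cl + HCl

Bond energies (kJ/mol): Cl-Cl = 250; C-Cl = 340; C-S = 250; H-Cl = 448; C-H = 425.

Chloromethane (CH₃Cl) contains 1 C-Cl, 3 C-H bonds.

ΔH ≈ −113 kJ

Bonds broken (reactants):
  C-H: 4 × 425 = 1700
  Cl-Cl: 1 × 250 = 250
  Σ(broken) = 1950 kJ
Bonds formed (products):
  C-Cl: 1 × 340 = 340
  C-H: 3 × 425 = 1275
  H-Cl: 1 × 448 = 448
  Σ(formed) = 2063 kJ
ΔH = Σ(broken) − Σ(formed) = 1950 − 2063 = −113 kJ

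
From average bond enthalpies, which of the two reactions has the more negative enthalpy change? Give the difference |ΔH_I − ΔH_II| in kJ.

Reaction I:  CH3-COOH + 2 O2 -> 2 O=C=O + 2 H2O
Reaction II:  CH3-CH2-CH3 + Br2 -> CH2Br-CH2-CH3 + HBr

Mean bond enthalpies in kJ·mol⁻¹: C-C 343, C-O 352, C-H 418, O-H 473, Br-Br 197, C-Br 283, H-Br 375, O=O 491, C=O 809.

Reaction I, by 872 kJ

Reaction I:
  Bonds broken (reactants):
    C-C: 1 × 343 = 343
    C-H: 3 × 418 = 1254
    C-O: 1 × 352 = 352
    C=O: 1 × 809 = 809
    O-H: 1 × 473 = 473
    O=O: 2 × 491 = 982
    Σ(broken) = 4213 kJ
  Bonds formed (products):
    C=O: 4 × 809 = 3236
    O-H: 4 × 473 = 1892
    Σ(formed) = 5128 kJ
  ΔH_I = 4213 − 5128 = −915 kJ
Reaction II:
  Bonds broken (reactants):
    Br-Br: 1 × 197 = 197
    C-C: 2 × 343 = 686
    C-H: 8 × 418 = 3344
    Σ(broken) = 4227 kJ
  Bonds formed (products):
    C-Br: 1 × 283 = 283
    C-C: 2 × 343 = 686
    C-H: 7 × 418 = 2926
    H-Br: 1 × 375 = 375
    Σ(formed) = 4270 kJ
  ΔH_II = 4227 − 4270 = −43 kJ
ΔH_I − ΔH_II = −872 kJ, so reaction I has the more negative ΔH; |ΔH_I − ΔH_II| = 872 kJ.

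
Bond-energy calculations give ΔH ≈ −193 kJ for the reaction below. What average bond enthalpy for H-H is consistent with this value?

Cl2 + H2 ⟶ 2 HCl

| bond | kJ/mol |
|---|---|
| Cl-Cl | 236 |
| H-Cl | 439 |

D(H-H) ≈ 449 kJ/mol

Let D be the H-H bond energy.
Σ(broken) = 1×236 + 1×D = 236 + D
Σ(formed) = 2×439 = 878
ΔH = Σ(broken) − Σ(formed) = (236 + D) − (878) = −642 + D
Setting this equal to −193 kJ gives D = 449 kJ/mol.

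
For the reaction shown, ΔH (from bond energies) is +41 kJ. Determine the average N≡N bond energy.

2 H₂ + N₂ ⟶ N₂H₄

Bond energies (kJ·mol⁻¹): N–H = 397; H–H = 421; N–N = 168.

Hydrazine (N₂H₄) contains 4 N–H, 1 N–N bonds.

D(N≡N) ≈ 955 kJ/mol

Let D be the N≡N bond energy.
Σ(broken) = 2×421 + 1×D = 842 + D
Σ(formed) = 4×397 + 1×168 = 1756
ΔH = Σ(broken) − Σ(formed) = (842 + D) − (1756) = −914 + D
Setting this equal to +41 kJ gives D = 955 kJ/mol.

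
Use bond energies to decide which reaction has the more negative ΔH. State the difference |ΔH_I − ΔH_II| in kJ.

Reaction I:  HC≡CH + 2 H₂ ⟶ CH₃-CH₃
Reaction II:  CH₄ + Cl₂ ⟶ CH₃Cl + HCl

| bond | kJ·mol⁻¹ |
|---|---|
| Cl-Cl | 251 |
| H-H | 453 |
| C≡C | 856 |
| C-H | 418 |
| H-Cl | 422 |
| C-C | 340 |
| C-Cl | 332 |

Reaction I, by 165 kJ

Reaction I:
  Bonds broken (reactants):
    C≡C: 1 × 856 = 856
    C-H: 2 × 418 = 836
    H-H: 2 × 453 = 906
    Σ(broken) = 2598 kJ
  Bonds formed (products):
    C-C: 1 × 340 = 340
    C-H: 6 × 418 = 2508
    Σ(formed) = 2848 kJ
  ΔH_I = 2598 − 2848 = −250 kJ
Reaction II:
  Bonds broken (reactants):
    C-H: 4 × 418 = 1672
    Cl-Cl: 1 × 251 = 251
    Σ(broken) = 1923 kJ
  Bonds formed (products):
    C-Cl: 1 × 332 = 332
    C-H: 3 × 418 = 1254
    H-Cl: 1 × 422 = 422
    Σ(formed) = 2008 kJ
  ΔH_II = 1923 − 2008 = −85 kJ
ΔH_I − ΔH_II = −165 kJ, so reaction I has the more negative ΔH; |ΔH_I − ΔH_II| = 165 kJ.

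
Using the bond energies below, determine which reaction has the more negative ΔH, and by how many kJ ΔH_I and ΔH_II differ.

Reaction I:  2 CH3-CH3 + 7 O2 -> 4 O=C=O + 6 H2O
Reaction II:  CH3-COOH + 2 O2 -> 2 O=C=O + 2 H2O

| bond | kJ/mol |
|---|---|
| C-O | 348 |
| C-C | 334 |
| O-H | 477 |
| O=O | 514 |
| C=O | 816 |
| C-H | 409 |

Reaction I, by 2136 kJ

Reaction I:
  Bonds broken (reactants):
    C-C: 2 × 334 = 668
    C-H: 12 × 409 = 4908
    O=O: 7 × 514 = 3598
    Σ(broken) = 9174 kJ
  Bonds formed (products):
    C=O: 8 × 816 = 6528
    O-H: 12 × 477 = 5724
    Σ(formed) = 12252 kJ
  ΔH_I = 9174 − 12252 = −3078 kJ
Reaction II:
  Bonds broken (reactants):
    C-C: 1 × 334 = 334
    C-H: 3 × 409 = 1227
    C-O: 1 × 348 = 348
    C=O: 1 × 816 = 816
    O-H: 1 × 477 = 477
    O=O: 2 × 514 = 1028
    Σ(broken) = 4230 kJ
  Bonds formed (products):
    C=O: 4 × 816 = 3264
    O-H: 4 × 477 = 1908
    Σ(formed) = 5172 kJ
  ΔH_II = 4230 − 5172 = −942 kJ
ΔH_I − ΔH_II = −2136 kJ, so reaction I has the more negative ΔH; |ΔH_I − ΔH_II| = 2136 kJ.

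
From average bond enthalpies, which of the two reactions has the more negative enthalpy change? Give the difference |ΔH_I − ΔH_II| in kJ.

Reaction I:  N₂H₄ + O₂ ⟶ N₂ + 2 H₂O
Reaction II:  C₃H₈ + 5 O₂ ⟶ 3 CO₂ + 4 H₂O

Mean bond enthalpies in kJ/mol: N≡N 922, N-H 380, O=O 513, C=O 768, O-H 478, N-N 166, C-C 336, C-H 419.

Reaction II, by 1208 kJ

Reaction I:
  Bonds broken (reactants):
    N-H: 4 × 380 = 1520
    N-N: 1 × 166 = 166
    O=O: 1 × 513 = 513
    Σ(broken) = 2199 kJ
  Bonds formed (products):
    N≡N: 1 × 922 = 922
    O-H: 4 × 478 = 1912
    Σ(formed) = 2834 kJ
  ΔH_I = 2199 − 2834 = −635 kJ
Reaction II:
  Bonds broken (reactants):
    C-C: 2 × 336 = 672
    C-H: 8 × 419 = 3352
    O=O: 5 × 513 = 2565
    Σ(broken) = 6589 kJ
  Bonds formed (products):
    C=O: 6 × 768 = 4608
    O-H: 8 × 478 = 3824
    Σ(formed) = 8432 kJ
  ΔH_II = 6589 − 8432 = −1843 kJ
ΔH_I − ΔH_II = +1208 kJ, so reaction II has the more negative ΔH; |ΔH_I − ΔH_II| = 1208 kJ.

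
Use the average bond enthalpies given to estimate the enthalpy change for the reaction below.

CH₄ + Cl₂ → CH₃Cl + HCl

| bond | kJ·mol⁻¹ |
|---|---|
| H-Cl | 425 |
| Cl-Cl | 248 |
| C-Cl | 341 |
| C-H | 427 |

Bonds broken (reactants):
  C-H: 4 × 427 = 1708
  Cl-Cl: 1 × 248 = 248
  Σ(broken) = 1956 kJ
Bonds formed (products):
  C-Cl: 1 × 341 = 341
  C-H: 3 × 427 = 1281
  H-Cl: 1 × 425 = 425
  Σ(formed) = 2047 kJ
ΔH = Σ(broken) − Σ(formed) = 1956 − 2047 = −91 kJ

ΔH ≈ −91 kJ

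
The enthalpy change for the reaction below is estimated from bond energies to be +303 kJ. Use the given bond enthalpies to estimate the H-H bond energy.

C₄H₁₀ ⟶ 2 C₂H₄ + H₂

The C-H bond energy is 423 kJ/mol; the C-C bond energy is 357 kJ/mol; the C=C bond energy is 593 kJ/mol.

Let D be the H-H bond energy.
Σ(broken) = 3×357 + 10×423 = 5301
Σ(formed) = 8×423 + 2×593 + 1×D = 4570 + D
ΔH = Σ(broken) − Σ(formed) = (5301) − (4570 + D) = +731 − D
Setting this equal to +303 kJ gives D = 428 kJ/mol.

D(H-H) ≈ 428 kJ/mol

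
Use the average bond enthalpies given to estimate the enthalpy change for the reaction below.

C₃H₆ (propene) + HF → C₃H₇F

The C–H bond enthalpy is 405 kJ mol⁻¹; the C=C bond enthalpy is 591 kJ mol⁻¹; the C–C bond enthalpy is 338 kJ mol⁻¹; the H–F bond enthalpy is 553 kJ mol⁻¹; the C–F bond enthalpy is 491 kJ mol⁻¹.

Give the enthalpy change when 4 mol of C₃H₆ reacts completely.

ΔH = −360 kJ

Bonds broken (reactants):
  C–C: 1 × 338 = 338
  C–H: 6 × 405 = 2430
  C=C: 1 × 591 = 591
  H–F: 1 × 553 = 553
  Σ(broken) = 3912 kJ
Bonds formed (products):
  C–C: 2 × 338 = 676
  C–F: 1 × 491 = 491
  C–H: 7 × 405 = 2835
  Σ(formed) = 4002 kJ
ΔH = Σ(broken) − Σ(formed) = 3912 − 4002 = −90 kJ
For 4× the reaction as written: 4 × (−90) = −360 kJ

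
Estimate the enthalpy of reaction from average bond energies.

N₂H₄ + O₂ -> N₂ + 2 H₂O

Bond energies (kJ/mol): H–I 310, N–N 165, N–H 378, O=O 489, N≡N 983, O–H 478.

ΔH ≈ −729 kJ

Bonds broken (reactants):
  N–H: 4 × 378 = 1512
  N–N: 1 × 165 = 165
  O=O: 1 × 489 = 489
  Σ(broken) = 2166 kJ
Bonds formed (products):
  N≡N: 1 × 983 = 983
  O–H: 4 × 478 = 1912
  Σ(formed) = 2895 kJ
ΔH = Σ(broken) − Σ(formed) = 2166 − 2895 = −729 kJ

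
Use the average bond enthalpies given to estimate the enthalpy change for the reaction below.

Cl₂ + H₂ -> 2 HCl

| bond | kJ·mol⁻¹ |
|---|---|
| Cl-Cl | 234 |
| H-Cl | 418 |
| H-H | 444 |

Bonds broken (reactants):
  Cl-Cl: 1 × 234 = 234
  H-H: 1 × 444 = 444
  Σ(broken) = 678 kJ
Bonds formed (products):
  H-Cl: 2 × 418 = 836
  Σ(formed) = 836 kJ
ΔH = Σ(broken) − Σ(formed) = 678 − 836 = −158 kJ

ΔH ≈ −158 kJ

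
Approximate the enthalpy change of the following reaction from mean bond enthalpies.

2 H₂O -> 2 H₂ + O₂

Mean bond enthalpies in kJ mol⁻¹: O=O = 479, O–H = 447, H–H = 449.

Bonds broken (reactants):
  O–H: 4 × 447 = 1788
  Σ(broken) = 1788 kJ
Bonds formed (products):
  H–H: 2 × 449 = 898
  O=O: 1 × 479 = 479
  Σ(formed) = 1377 kJ
ΔH = Σ(broken) − Σ(formed) = 1788 − 1377 = +411 kJ

ΔH ≈ +411 kJ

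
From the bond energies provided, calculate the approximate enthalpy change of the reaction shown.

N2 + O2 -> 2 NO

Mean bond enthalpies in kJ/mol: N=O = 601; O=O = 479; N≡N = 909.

Bonds broken (reactants):
  N≡N: 1 × 909 = 909
  O=O: 1 × 479 = 479
  Σ(broken) = 1388 kJ
Bonds formed (products):
  N=O: 2 × 601 = 1202
  Σ(formed) = 1202 kJ
ΔH = Σ(broken) − Σ(formed) = 1388 − 1202 = +186 kJ

ΔH ≈ +186 kJ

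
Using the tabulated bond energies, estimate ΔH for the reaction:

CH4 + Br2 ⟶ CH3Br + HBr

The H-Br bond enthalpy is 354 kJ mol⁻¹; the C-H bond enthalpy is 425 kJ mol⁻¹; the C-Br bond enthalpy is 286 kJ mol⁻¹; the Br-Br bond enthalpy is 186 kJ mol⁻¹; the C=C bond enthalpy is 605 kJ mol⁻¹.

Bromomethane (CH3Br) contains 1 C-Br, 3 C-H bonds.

Bonds broken (reactants):
  Br-Br: 1 × 186 = 186
  C-H: 4 × 425 = 1700
  Σ(broken) = 1886 kJ
Bonds formed (products):
  C-Br: 1 × 286 = 286
  C-H: 3 × 425 = 1275
  H-Br: 1 × 354 = 354
  Σ(formed) = 1915 kJ
ΔH = Σ(broken) − Σ(formed) = 1886 − 1915 = −29 kJ

ΔH ≈ −29 kJ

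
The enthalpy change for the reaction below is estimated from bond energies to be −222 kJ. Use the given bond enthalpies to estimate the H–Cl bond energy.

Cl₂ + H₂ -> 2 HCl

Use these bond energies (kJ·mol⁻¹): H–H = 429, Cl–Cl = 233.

Let D be the H–Cl bond energy.
Σ(broken) = 1×233 + 1×429 = 662
Σ(formed) = 2×D = 2D
ΔH = Σ(broken) − Σ(formed) = (662) − (2D) = +662 − 2D
Setting this equal to −222 kJ gives 2D = 884, so D = 442 kJ/mol.

D(H–Cl) ≈ 442 kJ/mol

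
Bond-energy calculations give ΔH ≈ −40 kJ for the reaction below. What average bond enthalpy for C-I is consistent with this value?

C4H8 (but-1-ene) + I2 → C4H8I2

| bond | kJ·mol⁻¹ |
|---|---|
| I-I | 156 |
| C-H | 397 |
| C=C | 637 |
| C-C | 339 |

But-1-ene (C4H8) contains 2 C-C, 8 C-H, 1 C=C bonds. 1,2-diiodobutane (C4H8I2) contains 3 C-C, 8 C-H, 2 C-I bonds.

Let D be the C-I bond energy.
Σ(broken) = 2×339 + 8×397 + 1×637 + 1×156 = 4647
Σ(formed) = 3×339 + 8×397 + 2×D = 4193 + 2D
ΔH = Σ(broken) − Σ(formed) = (4647) − (4193 + 2D) = +454 − 2D
Setting this equal to −40 kJ gives 2D = 494, so D = 247 kJ/mol.

D(C-I) ≈ 247 kJ/mol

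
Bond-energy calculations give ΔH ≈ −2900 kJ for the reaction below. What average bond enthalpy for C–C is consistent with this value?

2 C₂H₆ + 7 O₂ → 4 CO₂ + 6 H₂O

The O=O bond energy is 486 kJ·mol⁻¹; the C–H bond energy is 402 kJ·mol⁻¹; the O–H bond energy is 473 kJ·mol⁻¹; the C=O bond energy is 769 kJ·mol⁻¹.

Let D be the C–C bond energy.
Σ(broken) = 2×D + 12×402 + 7×486 = 8226 + 2D
Σ(formed) = 8×769 + 12×473 = 11828
ΔH = Σ(broken) − Σ(formed) = (8226 + 2D) − (11828) = −3602 + 2D
Setting this equal to −2900 kJ gives 2D = 702, so D = 351 kJ/mol.

D(C–C) ≈ 351 kJ/mol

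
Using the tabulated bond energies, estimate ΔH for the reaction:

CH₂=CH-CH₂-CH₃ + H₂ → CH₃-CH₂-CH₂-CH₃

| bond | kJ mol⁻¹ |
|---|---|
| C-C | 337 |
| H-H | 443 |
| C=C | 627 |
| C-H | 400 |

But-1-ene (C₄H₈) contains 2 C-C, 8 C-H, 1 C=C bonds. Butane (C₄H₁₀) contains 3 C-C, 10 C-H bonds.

Bonds broken (reactants):
  C-C: 2 × 337 = 674
  C-H: 8 × 400 = 3200
  C=C: 1 × 627 = 627
  H-H: 1 × 443 = 443
  Σ(broken) = 4944 kJ
Bonds formed (products):
  C-C: 3 × 337 = 1011
  C-H: 10 × 400 = 4000
  Σ(formed) = 5011 kJ
ΔH = Σ(broken) − Σ(formed) = 4944 − 5011 = −67 kJ

ΔH ≈ −67 kJ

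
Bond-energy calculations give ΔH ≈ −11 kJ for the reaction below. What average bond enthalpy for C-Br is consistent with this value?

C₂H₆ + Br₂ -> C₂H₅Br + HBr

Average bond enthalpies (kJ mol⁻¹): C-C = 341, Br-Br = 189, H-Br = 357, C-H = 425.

Let D be the C-Br bond energy.
Σ(broken) = 1×189 + 1×341 + 6×425 = 3080
Σ(formed) = 1×D + 1×341 + 5×425 + 1×357 = 2823 + D
ΔH = Σ(broken) − Σ(formed) = (3080) − (2823 + D) = +257 − D
Setting this equal to −11 kJ gives D = 268 kJ/mol.

D(C-Br) ≈ 268 kJ/mol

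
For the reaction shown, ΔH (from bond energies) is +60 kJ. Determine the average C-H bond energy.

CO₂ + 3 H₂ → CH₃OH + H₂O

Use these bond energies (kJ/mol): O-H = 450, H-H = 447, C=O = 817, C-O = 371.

Let D be the C-H bond energy.
Σ(broken) = 2×817 + 3×447 = 2975
Σ(formed) = 3×D + 1×371 + 3×450 = 1721 + 3D
ΔH = Σ(broken) − Σ(formed) = (2975) − (1721 + 3D) = +1254 − 3D
Setting this equal to +60 kJ gives 3D = 1194, so D = 398 kJ/mol.

D(C-H) ≈ 398 kJ/mol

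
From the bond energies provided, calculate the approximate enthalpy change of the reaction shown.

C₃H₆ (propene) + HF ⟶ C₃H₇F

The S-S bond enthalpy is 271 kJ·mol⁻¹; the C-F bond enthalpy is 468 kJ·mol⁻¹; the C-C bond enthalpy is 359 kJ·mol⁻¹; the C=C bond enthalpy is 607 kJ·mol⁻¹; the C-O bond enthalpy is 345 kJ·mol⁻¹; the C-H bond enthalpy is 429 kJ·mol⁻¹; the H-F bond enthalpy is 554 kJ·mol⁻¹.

ΔH ≈ −95 kJ

Bonds broken (reactants):
  C-C: 1 × 359 = 359
  C-H: 6 × 429 = 2574
  C=C: 1 × 607 = 607
  H-F: 1 × 554 = 554
  Σ(broken) = 4094 kJ
Bonds formed (products):
  C-C: 2 × 359 = 718
  C-F: 1 × 468 = 468
  C-H: 7 × 429 = 3003
  Σ(formed) = 4189 kJ
ΔH = Σ(broken) − Σ(formed) = 4094 − 4189 = −95 kJ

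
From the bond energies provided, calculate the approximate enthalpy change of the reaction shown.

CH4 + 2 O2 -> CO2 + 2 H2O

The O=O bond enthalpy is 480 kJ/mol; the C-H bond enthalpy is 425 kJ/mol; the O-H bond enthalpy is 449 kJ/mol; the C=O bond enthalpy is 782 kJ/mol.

Bonds broken (reactants):
  C-H: 4 × 425 = 1700
  O=O: 2 × 480 = 960
  Σ(broken) = 2660 kJ
Bonds formed (products):
  C=O: 2 × 782 = 1564
  O-H: 4 × 449 = 1796
  Σ(formed) = 3360 kJ
ΔH = Σ(broken) − Σ(formed) = 2660 − 3360 = −700 kJ

ΔH ≈ −700 kJ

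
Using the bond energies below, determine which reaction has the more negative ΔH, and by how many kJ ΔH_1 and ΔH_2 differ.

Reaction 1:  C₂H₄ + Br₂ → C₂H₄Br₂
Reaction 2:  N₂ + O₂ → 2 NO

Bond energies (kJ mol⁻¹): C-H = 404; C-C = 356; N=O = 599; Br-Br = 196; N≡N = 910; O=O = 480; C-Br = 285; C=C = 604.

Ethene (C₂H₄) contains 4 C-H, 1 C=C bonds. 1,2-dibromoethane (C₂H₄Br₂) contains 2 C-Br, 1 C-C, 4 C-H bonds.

Reaction 1:
  Bonds broken (reactants):
    Br-Br: 1 × 196 = 196
    C-H: 4 × 404 = 1616
    C=C: 1 × 604 = 604
    Σ(broken) = 2416 kJ
  Bonds formed (products):
    C-Br: 2 × 285 = 570
    C-C: 1 × 356 = 356
    C-H: 4 × 404 = 1616
    Σ(formed) = 2542 kJ
  ΔH_1 = 2416 − 2542 = −126 kJ
Reaction 2:
  Bonds broken (reactants):
    N≡N: 1 × 910 = 910
    O=O: 1 × 480 = 480
    Σ(broken) = 1390 kJ
  Bonds formed (products):
    N=O: 2 × 599 = 1198
    Σ(formed) = 1198 kJ
  ΔH_2 = 1390 − 1198 = +192 kJ
ΔH_1 − ΔH_2 = −318 kJ, so reaction 1 has the more negative ΔH; |ΔH_1 − ΔH_2| = 318 kJ.

Reaction 1, by 318 kJ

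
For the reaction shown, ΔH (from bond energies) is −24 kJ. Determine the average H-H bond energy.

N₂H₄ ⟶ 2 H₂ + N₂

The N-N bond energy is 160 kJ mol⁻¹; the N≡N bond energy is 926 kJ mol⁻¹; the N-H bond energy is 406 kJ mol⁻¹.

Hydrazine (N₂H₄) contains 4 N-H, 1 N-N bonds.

Let D be the H-H bond energy.
Σ(broken) = 4×406 + 1×160 = 1784
Σ(formed) = 2×D + 1×926 = 926 + 2D
ΔH = Σ(broken) − Σ(formed) = (1784) − (926 + 2D) = +858 − 2D
Setting this equal to −24 kJ gives 2D = 882, so D = 441 kJ/mol.

D(H-H) ≈ 441 kJ/mol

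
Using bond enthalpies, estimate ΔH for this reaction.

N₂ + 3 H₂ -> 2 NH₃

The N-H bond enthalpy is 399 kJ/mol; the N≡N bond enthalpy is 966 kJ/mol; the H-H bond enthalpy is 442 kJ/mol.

Bonds broken (reactants):
  H-H: 3 × 442 = 1326
  N≡N: 1 × 966 = 966
  Σ(broken) = 2292 kJ
Bonds formed (products):
  N-H: 6 × 399 = 2394
  Σ(formed) = 2394 kJ
ΔH = Σ(broken) − Σ(formed) = 2292 − 2394 = −102 kJ

ΔH ≈ −102 kJ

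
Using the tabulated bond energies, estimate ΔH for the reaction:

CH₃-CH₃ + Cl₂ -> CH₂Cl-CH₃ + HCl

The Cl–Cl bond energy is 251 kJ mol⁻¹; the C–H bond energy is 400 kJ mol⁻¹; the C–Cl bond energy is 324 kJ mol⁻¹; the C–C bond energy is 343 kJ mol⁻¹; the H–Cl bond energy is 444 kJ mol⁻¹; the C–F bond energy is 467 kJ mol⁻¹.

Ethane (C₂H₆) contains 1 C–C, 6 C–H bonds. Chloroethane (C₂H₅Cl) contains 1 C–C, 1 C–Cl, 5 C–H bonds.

ΔH ≈ −117 kJ

Bonds broken (reactants):
  C–C: 1 × 343 = 343
  C–H: 6 × 400 = 2400
  Cl–Cl: 1 × 251 = 251
  Σ(broken) = 2994 kJ
Bonds formed (products):
  C–C: 1 × 343 = 343
  C–Cl: 1 × 324 = 324
  C–H: 5 × 400 = 2000
  H–Cl: 1 × 444 = 444
  Σ(formed) = 3111 kJ
ΔH = Σ(broken) − Σ(formed) = 2994 − 3111 = −117 kJ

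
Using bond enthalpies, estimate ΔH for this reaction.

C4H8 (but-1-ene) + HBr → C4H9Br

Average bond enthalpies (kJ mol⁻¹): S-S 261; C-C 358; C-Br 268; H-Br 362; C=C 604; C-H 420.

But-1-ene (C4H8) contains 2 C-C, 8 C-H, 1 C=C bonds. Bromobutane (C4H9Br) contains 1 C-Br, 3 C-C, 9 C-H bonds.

Bonds broken (reactants):
  C-C: 2 × 358 = 716
  C-H: 8 × 420 = 3360
  C=C: 1 × 604 = 604
  H-Br: 1 × 362 = 362
  Σ(broken) = 5042 kJ
Bonds formed (products):
  C-Br: 1 × 268 = 268
  C-C: 3 × 358 = 1074
  C-H: 9 × 420 = 3780
  Σ(formed) = 5122 kJ
ΔH = Σ(broken) − Σ(formed) = 5042 − 5122 = −80 kJ

ΔH ≈ −80 kJ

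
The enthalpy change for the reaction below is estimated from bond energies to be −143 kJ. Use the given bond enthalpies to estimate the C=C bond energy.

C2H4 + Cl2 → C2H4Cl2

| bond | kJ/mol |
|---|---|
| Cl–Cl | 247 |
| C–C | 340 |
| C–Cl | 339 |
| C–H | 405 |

Let D be the C=C bond energy.
Σ(broken) = 4×405 + 1×D + 1×247 = 1867 + D
Σ(formed) = 1×340 + 2×339 + 4×405 = 2638
ΔH = Σ(broken) − Σ(formed) = (1867 + D) − (2638) = −771 + D
Setting this equal to −143 kJ gives D = 628 kJ/mol.

D(C=C) ≈ 628 kJ/mol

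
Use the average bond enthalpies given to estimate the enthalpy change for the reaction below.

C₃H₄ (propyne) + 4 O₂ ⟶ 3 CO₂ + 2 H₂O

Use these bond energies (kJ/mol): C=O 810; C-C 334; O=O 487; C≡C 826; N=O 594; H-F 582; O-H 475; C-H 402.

Bonds broken (reactants):
  C≡C: 1 × 826 = 826
  C-C: 1 × 334 = 334
  C-H: 4 × 402 = 1608
  O=O: 4 × 487 = 1948
  Σ(broken) = 4716 kJ
Bonds formed (products):
  C=O: 6 × 810 = 4860
  O-H: 4 × 475 = 1900
  Σ(formed) = 6760 kJ
ΔH = Σ(broken) − Σ(formed) = 4716 − 6760 = −2044 kJ

ΔH ≈ −2044 kJ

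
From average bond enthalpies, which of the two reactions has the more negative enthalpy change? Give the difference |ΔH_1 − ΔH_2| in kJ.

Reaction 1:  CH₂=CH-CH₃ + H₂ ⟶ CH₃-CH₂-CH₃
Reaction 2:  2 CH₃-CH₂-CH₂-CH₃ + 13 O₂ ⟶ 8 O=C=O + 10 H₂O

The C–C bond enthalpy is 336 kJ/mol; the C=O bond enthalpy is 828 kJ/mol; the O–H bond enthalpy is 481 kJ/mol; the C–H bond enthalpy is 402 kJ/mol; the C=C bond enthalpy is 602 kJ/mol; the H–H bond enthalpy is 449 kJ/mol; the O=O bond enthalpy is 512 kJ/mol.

Reaction 1:
  Bonds broken (reactants):
    C–C: 1 × 336 = 336
    C–H: 6 × 402 = 2412
    C=C: 1 × 602 = 602
    H–H: 1 × 449 = 449
    Σ(broken) = 3799 kJ
  Bonds formed (products):
    C–C: 2 × 336 = 672
    C–H: 8 × 402 = 3216
    Σ(formed) = 3888 kJ
  ΔH_1 = 3799 − 3888 = −89 kJ
Reaction 2:
  Bonds broken (reactants):
    C–C: 6 × 336 = 2016
    C–H: 20 × 402 = 8040
    O=O: 13 × 512 = 6656
    Σ(broken) = 16712 kJ
  Bonds formed (products):
    C=O: 16 × 828 = 13248
    O–H: 20 × 481 = 9620
    Σ(formed) = 22868 kJ
  ΔH_2 = 16712 − 22868 = −6156 kJ
ΔH_1 − ΔH_2 = +6067 kJ, so reaction 2 has the more negative ΔH; |ΔH_1 − ΔH_2| = 6067 kJ.

Reaction 2, by 6067 kJ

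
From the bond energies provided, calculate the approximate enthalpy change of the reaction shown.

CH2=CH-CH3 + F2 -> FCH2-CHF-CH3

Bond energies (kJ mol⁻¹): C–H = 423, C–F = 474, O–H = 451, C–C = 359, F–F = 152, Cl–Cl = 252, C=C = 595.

ΔH ≈ −560 kJ

Bonds broken (reactants):
  C–C: 1 × 359 = 359
  C–H: 6 × 423 = 2538
  C=C: 1 × 595 = 595
  F–F: 1 × 152 = 152
  Σ(broken) = 3644 kJ
Bonds formed (products):
  C–C: 2 × 359 = 718
  C–F: 2 × 474 = 948
  C–H: 6 × 423 = 2538
  Σ(formed) = 4204 kJ
ΔH = Σ(broken) − Σ(formed) = 3644 − 4204 = −560 kJ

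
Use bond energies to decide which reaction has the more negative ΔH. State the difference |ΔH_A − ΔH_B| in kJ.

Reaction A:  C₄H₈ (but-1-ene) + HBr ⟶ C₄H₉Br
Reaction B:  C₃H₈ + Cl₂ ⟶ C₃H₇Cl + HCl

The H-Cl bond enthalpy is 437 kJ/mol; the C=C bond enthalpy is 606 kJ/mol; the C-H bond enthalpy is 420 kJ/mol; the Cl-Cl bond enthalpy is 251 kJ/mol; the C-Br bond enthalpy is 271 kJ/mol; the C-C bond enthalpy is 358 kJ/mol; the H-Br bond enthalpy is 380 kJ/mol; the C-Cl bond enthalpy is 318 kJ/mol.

Reaction A:
  Bonds broken (reactants):
    C-C: 2 × 358 = 716
    C-H: 8 × 420 = 3360
    C=C: 1 × 606 = 606
    H-Br: 1 × 380 = 380
    Σ(broken) = 5062 kJ
  Bonds formed (products):
    C-Br: 1 × 271 = 271
    C-C: 3 × 358 = 1074
    C-H: 9 × 420 = 3780
    Σ(formed) = 5125 kJ
  ΔH_A = 5062 − 5125 = −63 kJ
Reaction B:
  Bonds broken (reactants):
    C-C: 2 × 358 = 716
    C-H: 8 × 420 = 3360
    Cl-Cl: 1 × 251 = 251
    Σ(broken) = 4327 kJ
  Bonds formed (products):
    C-C: 2 × 358 = 716
    C-Cl: 1 × 318 = 318
    C-H: 7 × 420 = 2940
    H-Cl: 1 × 437 = 437
    Σ(formed) = 4411 kJ
  ΔH_B = 4327 − 4411 = −84 kJ
ΔH_A − ΔH_B = +21 kJ, so reaction B has the more negative ΔH; |ΔH_A − ΔH_B| = 21 kJ.

Reaction B, by 21 kJ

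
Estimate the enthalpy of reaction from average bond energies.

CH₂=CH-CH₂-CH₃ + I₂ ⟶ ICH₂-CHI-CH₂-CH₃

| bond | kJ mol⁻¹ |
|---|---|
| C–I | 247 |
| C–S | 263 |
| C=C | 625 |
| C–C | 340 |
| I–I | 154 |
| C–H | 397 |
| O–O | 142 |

ΔH ≈ −55 kJ

Bonds broken (reactants):
  C–C: 2 × 340 = 680
  C–H: 8 × 397 = 3176
  C=C: 1 × 625 = 625
  I–I: 1 × 154 = 154
  Σ(broken) = 4635 kJ
Bonds formed (products):
  C–C: 3 × 340 = 1020
  C–H: 8 × 397 = 3176
  C–I: 2 × 247 = 494
  Σ(formed) = 4690 kJ
ΔH = Σ(broken) − Σ(formed) = 4635 − 4690 = −55 kJ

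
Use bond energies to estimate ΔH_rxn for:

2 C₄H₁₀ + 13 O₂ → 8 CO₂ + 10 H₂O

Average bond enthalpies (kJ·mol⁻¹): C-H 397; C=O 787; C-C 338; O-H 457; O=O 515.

Bonds broken (reactants):
  C-C: 6 × 338 = 2028
  C-H: 20 × 397 = 7940
  O=O: 13 × 515 = 6695
  Σ(broken) = 16663 kJ
Bonds formed (products):
  C=O: 16 × 787 = 12592
  O-H: 20 × 457 = 9140
  Σ(formed) = 21732 kJ
ΔH = Σ(broken) − Σ(formed) = 16663 − 21732 = −5069 kJ

ΔH ≈ −5069 kJ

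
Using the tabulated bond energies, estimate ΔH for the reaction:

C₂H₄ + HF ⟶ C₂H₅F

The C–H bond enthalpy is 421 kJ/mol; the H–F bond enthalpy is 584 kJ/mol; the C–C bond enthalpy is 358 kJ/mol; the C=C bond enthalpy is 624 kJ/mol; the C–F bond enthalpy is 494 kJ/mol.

Bonds broken (reactants):
  C–H: 4 × 421 = 1684
  C=C: 1 × 624 = 624
  H–F: 1 × 584 = 584
  Σ(broken) = 2892 kJ
Bonds formed (products):
  C–C: 1 × 358 = 358
  C–F: 1 × 494 = 494
  C–H: 5 × 421 = 2105
  Σ(formed) = 2957 kJ
ΔH = Σ(broken) − Σ(formed) = 2892 − 2957 = −65 kJ

ΔH ≈ −65 kJ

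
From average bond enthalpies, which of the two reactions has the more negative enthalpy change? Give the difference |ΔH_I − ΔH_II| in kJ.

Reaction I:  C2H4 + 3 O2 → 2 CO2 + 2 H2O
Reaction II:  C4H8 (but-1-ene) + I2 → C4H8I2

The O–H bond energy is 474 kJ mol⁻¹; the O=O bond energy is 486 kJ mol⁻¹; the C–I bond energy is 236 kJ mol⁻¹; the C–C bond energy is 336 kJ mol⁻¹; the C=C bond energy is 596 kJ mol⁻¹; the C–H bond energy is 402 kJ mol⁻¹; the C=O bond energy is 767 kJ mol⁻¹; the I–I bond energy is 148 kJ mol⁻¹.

Reaction I, by 1238 kJ

Reaction I:
  Bonds broken (reactants):
    C–H: 4 × 402 = 1608
    C=C: 1 × 596 = 596
    O=O: 3 × 486 = 1458
    Σ(broken) = 3662 kJ
  Bonds formed (products):
    C=O: 4 × 767 = 3068
    O–H: 4 × 474 = 1896
    Σ(formed) = 4964 kJ
  ΔH_I = 3662 − 4964 = −1302 kJ
Reaction II:
  Bonds broken (reactants):
    C–C: 2 × 336 = 672
    C–H: 8 × 402 = 3216
    C=C: 1 × 596 = 596
    I–I: 1 × 148 = 148
    Σ(broken) = 4632 kJ
  Bonds formed (products):
    C–C: 3 × 336 = 1008
    C–H: 8 × 402 = 3216
    C–I: 2 × 236 = 472
    Σ(formed) = 4696 kJ
  ΔH_II = 4632 − 4696 = −64 kJ
ΔH_I − ΔH_II = −1238 kJ, so reaction I has the more negative ΔH; |ΔH_I − ΔH_II| = 1238 kJ.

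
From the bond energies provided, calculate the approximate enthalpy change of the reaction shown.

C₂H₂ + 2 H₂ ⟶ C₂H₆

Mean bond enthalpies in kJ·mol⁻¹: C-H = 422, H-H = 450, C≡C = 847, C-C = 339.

ΔH ≈ −280 kJ

Bonds broken (reactants):
  C≡C: 1 × 847 = 847
  C-H: 2 × 422 = 844
  H-H: 2 × 450 = 900
  Σ(broken) = 2591 kJ
Bonds formed (products):
  C-C: 1 × 339 = 339
  C-H: 6 × 422 = 2532
  Σ(formed) = 2871 kJ
ΔH = Σ(broken) − Σ(formed) = 2591 − 2871 = −280 kJ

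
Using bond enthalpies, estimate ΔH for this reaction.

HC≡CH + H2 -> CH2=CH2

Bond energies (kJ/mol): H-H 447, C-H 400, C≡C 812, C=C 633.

ΔH ≈ −174 kJ

Bonds broken (reactants):
  C≡C: 1 × 812 = 812
  C-H: 2 × 400 = 800
  H-H: 1 × 447 = 447
  Σ(broken) = 2059 kJ
Bonds formed (products):
  C-H: 4 × 400 = 1600
  C=C: 1 × 633 = 633
  Σ(formed) = 2233 kJ
ΔH = Σ(broken) − Σ(formed) = 2059 − 2233 = −174 kJ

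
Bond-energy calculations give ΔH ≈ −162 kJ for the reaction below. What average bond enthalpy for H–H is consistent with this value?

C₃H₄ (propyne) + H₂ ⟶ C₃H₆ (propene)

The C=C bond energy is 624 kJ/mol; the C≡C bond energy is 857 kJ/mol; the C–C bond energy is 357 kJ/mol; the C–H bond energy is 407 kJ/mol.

D(H–H) ≈ 419 kJ/mol

Let D be the H–H bond energy.
Σ(broken) = 1×857 + 1×357 + 4×407 + 1×D = 2842 + D
Σ(formed) = 1×357 + 6×407 + 1×624 = 3423
ΔH = Σ(broken) − Σ(formed) = (2842 + D) − (3423) = −581 + D
Setting this equal to −162 kJ gives D = 419 kJ/mol.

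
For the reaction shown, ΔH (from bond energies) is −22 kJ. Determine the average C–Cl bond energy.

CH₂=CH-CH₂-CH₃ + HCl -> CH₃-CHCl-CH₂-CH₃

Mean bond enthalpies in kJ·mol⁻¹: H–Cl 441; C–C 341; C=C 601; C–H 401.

D(C–Cl) ≈ 322 kJ/mol

Let D be the C–Cl bond energy.
Σ(broken) = 2×341 + 8×401 + 1×601 + 1×441 = 4932
Σ(formed) = 3×341 + 1×D + 9×401 = 4632 + D
ΔH = Σ(broken) − Σ(formed) = (4932) − (4632 + D) = +300 − D
Setting this equal to −22 kJ gives D = 322 kJ/mol.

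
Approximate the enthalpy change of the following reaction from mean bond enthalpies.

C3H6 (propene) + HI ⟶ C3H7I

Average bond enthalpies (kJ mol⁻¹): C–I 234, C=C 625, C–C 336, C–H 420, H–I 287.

Bonds broken (reactants):
  C–C: 1 × 336 = 336
  C–H: 6 × 420 = 2520
  C=C: 1 × 625 = 625
  H–I: 1 × 287 = 287
  Σ(broken) = 3768 kJ
Bonds formed (products):
  C–C: 2 × 336 = 672
  C–H: 7 × 420 = 2940
  C–I: 1 × 234 = 234
  Σ(formed) = 3846 kJ
ΔH = Σ(broken) − Σ(formed) = 3768 − 3846 = −78 kJ

ΔH ≈ −78 kJ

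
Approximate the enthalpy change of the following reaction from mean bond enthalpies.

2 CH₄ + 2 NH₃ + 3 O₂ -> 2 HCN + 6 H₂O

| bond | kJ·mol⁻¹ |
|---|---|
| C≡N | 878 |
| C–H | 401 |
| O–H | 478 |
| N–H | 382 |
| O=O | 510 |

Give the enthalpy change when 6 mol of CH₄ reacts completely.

ΔH = −3792 kJ

Bonds broken (reactants):
  C–H: 8 × 401 = 3208
  N–H: 6 × 382 = 2292
  O=O: 3 × 510 = 1530
  Σ(broken) = 7030 kJ
Bonds formed (products):
  C≡N: 2 × 878 = 1756
  C–H: 2 × 401 = 802
  O–H: 12 × 478 = 5736
  Σ(formed) = 8294 kJ
ΔH = Σ(broken) − Σ(formed) = 7030 − 8294 = −1264 kJ
For 3× the reaction as written: 3 × (−1264) = −3792 kJ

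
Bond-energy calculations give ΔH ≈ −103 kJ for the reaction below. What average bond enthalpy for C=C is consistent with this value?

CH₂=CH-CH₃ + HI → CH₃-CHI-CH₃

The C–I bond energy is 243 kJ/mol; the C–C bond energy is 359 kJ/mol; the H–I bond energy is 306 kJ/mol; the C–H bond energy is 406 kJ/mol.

D(C=C) ≈ 599 kJ/mol

Let D be the C=C bond energy.
Σ(broken) = 1×359 + 6×406 + 1×D + 1×306 = 3101 + D
Σ(formed) = 2×359 + 7×406 + 1×243 = 3803
ΔH = Σ(broken) − Σ(formed) = (3101 + D) − (3803) = −702 + D
Setting this equal to −103 kJ gives D = 599 kJ/mol.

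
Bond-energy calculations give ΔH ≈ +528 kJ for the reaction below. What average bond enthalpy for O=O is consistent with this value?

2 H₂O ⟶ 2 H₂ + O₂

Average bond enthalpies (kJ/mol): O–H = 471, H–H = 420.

Let D be the O=O bond energy.
Σ(broken) = 4×471 = 1884
Σ(formed) = 2×420 + 1×D = 840 + D
ΔH = Σ(broken) − Σ(formed) = (1884) − (840 + D) = +1044 − D
Setting this equal to +528 kJ gives D = 516 kJ/mol.

D(O=O) ≈ 516 kJ/mol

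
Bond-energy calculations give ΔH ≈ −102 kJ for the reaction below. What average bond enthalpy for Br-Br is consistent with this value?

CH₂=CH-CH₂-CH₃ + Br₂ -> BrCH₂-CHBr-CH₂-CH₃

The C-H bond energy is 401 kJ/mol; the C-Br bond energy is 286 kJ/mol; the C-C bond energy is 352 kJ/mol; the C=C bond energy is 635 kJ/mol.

Let D be the Br-Br bond energy.
Σ(broken) = 1×D + 2×352 + 8×401 + 1×635 = 4547 + D
Σ(formed) = 2×286 + 3×352 + 8×401 = 4836
ΔH = Σ(broken) − Σ(formed) = (4547 + D) − (4836) = −289 + D
Setting this equal to −102 kJ gives D = 187 kJ/mol.

D(Br-Br) ≈ 187 kJ/mol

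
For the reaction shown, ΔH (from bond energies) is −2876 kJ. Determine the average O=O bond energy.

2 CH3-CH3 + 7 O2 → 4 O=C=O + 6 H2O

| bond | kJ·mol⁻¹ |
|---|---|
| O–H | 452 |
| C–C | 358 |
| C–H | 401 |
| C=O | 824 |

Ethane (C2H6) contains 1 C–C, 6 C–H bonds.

D(O=O) ≈ 516 kJ/mol

Let D be the O=O bond energy.
Σ(broken) = 2×358 + 12×401 + 7×D = 5528 + 7D
Σ(formed) = 8×824 + 12×452 = 12016
ΔH = Σ(broken) − Σ(formed) = (5528 + 7D) − (12016) = −6488 + 7D
Setting this equal to −2876 kJ gives 7D = 3612, so D = 516 kJ/mol.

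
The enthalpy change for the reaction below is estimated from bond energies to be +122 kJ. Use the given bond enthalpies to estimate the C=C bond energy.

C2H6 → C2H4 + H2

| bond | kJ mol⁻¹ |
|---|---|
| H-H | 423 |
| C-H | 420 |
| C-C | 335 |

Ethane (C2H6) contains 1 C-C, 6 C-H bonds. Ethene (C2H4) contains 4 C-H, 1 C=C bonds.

D(C=C) ≈ 630 kJ/mol

Let D be the C=C bond energy.
Σ(broken) = 1×335 + 6×420 = 2855
Σ(formed) = 4×420 + 1×D + 1×423 = 2103 + D
ΔH = Σ(broken) − Σ(formed) = (2855) − (2103 + D) = +752 − D
Setting this equal to +122 kJ gives D = 630 kJ/mol.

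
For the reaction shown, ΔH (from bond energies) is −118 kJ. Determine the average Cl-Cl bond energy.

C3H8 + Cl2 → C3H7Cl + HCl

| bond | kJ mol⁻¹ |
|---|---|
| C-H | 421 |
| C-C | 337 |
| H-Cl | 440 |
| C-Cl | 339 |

D(Cl-Cl) ≈ 240 kJ/mol

Let D be the Cl-Cl bond energy.
Σ(broken) = 2×337 + 8×421 + 1×D = 4042 + D
Σ(formed) = 2×337 + 1×339 + 7×421 + 1×440 = 4400
ΔH = Σ(broken) − Σ(formed) = (4042 + D) − (4400) = −358 + D
Setting this equal to −118 kJ gives D = 240 kJ/mol.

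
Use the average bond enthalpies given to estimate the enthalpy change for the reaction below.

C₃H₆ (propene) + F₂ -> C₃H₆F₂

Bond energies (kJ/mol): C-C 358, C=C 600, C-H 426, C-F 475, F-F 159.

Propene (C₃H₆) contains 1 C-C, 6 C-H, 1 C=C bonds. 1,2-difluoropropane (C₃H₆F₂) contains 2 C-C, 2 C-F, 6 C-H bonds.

Bonds broken (reactants):
  C-C: 1 × 358 = 358
  C-H: 6 × 426 = 2556
  C=C: 1 × 600 = 600
  F-F: 1 × 159 = 159
  Σ(broken) = 3673 kJ
Bonds formed (products):
  C-C: 2 × 358 = 716
  C-F: 2 × 475 = 950
  C-H: 6 × 426 = 2556
  Σ(formed) = 4222 kJ
ΔH = Σ(broken) − Σ(formed) = 3673 − 4222 = −549 kJ

ΔH ≈ −549 kJ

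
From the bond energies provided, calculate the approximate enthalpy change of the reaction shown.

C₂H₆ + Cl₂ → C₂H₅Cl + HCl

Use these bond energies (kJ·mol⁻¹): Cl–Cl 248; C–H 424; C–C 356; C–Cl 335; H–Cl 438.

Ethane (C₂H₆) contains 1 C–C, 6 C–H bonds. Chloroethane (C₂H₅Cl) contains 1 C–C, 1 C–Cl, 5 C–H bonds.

Bonds broken (reactants):
  C–C: 1 × 356 = 356
  C–H: 6 × 424 = 2544
  Cl–Cl: 1 × 248 = 248
  Σ(broken) = 3148 kJ
Bonds formed (products):
  C–C: 1 × 356 = 356
  C–Cl: 1 × 335 = 335
  C–H: 5 × 424 = 2120
  H–Cl: 1 × 438 = 438
  Σ(formed) = 3249 kJ
ΔH = Σ(broken) − Σ(formed) = 3148 − 3249 = −101 kJ

ΔH ≈ −101 kJ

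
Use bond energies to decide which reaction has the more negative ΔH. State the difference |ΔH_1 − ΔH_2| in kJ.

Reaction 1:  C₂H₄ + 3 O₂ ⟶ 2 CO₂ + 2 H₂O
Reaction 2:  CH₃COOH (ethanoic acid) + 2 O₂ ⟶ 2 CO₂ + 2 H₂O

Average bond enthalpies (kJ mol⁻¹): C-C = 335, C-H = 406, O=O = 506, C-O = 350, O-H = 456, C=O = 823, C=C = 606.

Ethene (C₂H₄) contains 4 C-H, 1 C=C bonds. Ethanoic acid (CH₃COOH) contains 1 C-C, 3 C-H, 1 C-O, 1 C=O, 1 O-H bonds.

Reaction 1:
  Bonds broken (reactants):
    C-H: 4 × 406 = 1624
    C=C: 1 × 606 = 606
    O=O: 3 × 506 = 1518
    Σ(broken) = 3748 kJ
  Bonds formed (products):
    C=O: 4 × 823 = 3292
    O-H: 4 × 456 = 1824
    Σ(formed) = 5116 kJ
  ΔH_1 = 3748 − 5116 = −1368 kJ
Reaction 2:
  Bonds broken (reactants):
    C-C: 1 × 335 = 335
    C-H: 3 × 406 = 1218
    C-O: 1 × 350 = 350
    C=O: 1 × 823 = 823
    O-H: 1 × 456 = 456
    O=O: 2 × 506 = 1012
    Σ(broken) = 4194 kJ
  Bonds formed (products):
    C=O: 4 × 823 = 3292
    O-H: 4 × 456 = 1824
    Σ(formed) = 5116 kJ
  ΔH_2 = 4194 − 5116 = −922 kJ
ΔH_1 − ΔH_2 = −446 kJ, so reaction 1 has the more negative ΔH; |ΔH_1 − ΔH_2| = 446 kJ.

Reaction 1, by 446 kJ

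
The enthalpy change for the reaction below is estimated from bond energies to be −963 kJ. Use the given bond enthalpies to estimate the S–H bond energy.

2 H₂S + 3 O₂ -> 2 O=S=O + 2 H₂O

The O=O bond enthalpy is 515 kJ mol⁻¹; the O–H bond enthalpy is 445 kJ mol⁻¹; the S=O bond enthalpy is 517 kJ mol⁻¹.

D(S–H) ≈ 335 kJ/mol

Let D be the S–H bond energy.
Σ(broken) = 3×515 + 4×D = 1545 + 4D
Σ(formed) = 4×445 + 4×517 = 3848
ΔH = Σ(broken) − Σ(formed) = (1545 + 4D) − (3848) = −2303 + 4D
Setting this equal to −963 kJ gives 4D = 1340, so D = 335 kJ/mol.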